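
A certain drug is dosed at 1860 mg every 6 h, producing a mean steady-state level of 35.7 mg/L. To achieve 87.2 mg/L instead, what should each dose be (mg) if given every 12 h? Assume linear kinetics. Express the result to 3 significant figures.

With linear kinetics, Css is proportional to dose rate (D/τ) at fixed clearance.
D₂ = D₁ × (Css,target / Css,current) × (τ₂/τ₁) = 1860 × (87.2/35.7) × (12/6) = 9086 mg

9090 mg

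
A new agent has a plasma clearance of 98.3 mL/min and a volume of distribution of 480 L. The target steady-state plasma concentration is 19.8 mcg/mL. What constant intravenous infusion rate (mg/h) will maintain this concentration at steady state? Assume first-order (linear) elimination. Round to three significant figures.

Convert clearance: 98.3 mL/min × 60 min/h ÷ 1000 mL/L = 5.898 L/h
Maintenance depends on clearance, not Vd — rate in must match rate out.
Infusion rate = CL · Css = 5.898 L/h × 19.8 mg/L = 116.8 mg/h

117 mg/h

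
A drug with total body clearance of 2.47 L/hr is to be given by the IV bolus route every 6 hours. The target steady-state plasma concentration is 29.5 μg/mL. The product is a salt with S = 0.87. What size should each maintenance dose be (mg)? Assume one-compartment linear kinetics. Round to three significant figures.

503 mg

At steady state, dose per interval replaces the amount cleared in that interval: S·D/τ = CL·Css.
D = CL × Css × τ / S = 2.470 × 29.5 × 6 / 0.87 = 502.5 mg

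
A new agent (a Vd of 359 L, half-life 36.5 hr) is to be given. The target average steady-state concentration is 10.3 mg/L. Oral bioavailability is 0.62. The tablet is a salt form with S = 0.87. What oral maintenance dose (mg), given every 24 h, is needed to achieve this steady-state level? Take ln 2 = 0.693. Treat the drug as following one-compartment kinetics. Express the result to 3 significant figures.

3120 mg

CL = 0.693 × Vd / t½ = 0.693 × 359.0 / 36.5 = 6.816 L/h
D = CL × Css × τ / F / S = 6.816 × 10.3 × 24 / 0.62 / 0.87 = 3124 mg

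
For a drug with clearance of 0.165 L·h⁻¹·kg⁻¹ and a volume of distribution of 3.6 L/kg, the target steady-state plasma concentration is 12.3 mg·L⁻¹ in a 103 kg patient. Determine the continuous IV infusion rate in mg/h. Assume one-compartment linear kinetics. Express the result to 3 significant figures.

209 mg/h

CL = 0.165 L·h⁻¹·kg⁻¹ × 103 kg = 17.00 L/h
Rate = CL × Css = 17.00 × 12.3 = 209.1 mg/h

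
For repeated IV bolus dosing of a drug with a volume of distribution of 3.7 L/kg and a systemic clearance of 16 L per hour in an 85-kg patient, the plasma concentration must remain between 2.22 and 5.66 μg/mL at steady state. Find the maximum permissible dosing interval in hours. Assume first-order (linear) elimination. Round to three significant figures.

18.4 h

Vd = 3.7 L/kg × 85 kg = 314.5 L
k = CL / Vd = 16.00 / 314.5 = 0.05087 h⁻¹
Between IV bolus doses, concentration decays as C = C₀·e^(−kτ), so C_peak/C_trough = e^(kτ).
τ_max = ln(C_peak/C_trough) / k = ln(5.66/2.22) / 0.05087 = 0.9359 / 0.05087 = 18.40 h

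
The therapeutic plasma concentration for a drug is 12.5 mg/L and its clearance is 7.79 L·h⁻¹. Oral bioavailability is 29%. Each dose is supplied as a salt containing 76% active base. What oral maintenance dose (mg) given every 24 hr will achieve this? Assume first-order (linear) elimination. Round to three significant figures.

At steady state, dose per interval replaces the amount cleared in that interval: F·S·D/τ = CL·Css.
D = CL × Css × τ / F / S = 7.790 × 12.5 × 24 / 0.29 / 0.76 = 10600 mg

10600 mg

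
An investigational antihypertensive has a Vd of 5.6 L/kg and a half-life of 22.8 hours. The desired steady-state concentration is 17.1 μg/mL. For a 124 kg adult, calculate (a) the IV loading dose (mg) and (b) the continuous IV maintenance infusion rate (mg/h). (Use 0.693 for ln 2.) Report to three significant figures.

(a) 11900 mg; (b) 361 mg/h

Vd = 5.6 L/kg × 124 kg = 694.4 L
LD = Vd × C = 694.4 × 17.1 = 11870 mg
CL = 0.693 × Vd / t½ = 0.693 × 694.4 / 22.8 = 21.11 L/h
Infusion rate = CL × Css = 21.11 × 17.1 = 361.0 mg/h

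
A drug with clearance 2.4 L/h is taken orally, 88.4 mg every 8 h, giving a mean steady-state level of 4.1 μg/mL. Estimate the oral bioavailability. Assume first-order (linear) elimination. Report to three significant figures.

F·D/τ = CL·Css at steady state → F = CL·Css·τ / D.
F = 2.4 × 4.1 × 8 / 88.4 = 0.890

0.890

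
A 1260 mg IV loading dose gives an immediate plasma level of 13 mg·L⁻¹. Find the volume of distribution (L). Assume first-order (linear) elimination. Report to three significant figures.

96.9 L

Immediately after an IV bolus, C₀ = Dose / Vd, so Vd = Dose / C₀.
Vd = 1260 / 13 = 96.92 L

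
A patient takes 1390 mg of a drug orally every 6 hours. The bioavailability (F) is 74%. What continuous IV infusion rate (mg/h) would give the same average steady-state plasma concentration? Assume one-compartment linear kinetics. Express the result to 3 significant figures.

171 mg/h

Equivalent systemic input: infusion rate = F·D/τ.
Rate = 0.74 × 1390 / 6 = 171.4 mg/h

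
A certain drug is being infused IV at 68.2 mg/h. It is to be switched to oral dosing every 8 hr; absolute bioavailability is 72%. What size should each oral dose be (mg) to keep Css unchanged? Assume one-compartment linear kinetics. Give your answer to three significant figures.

758 mg

To maintain the same Css, the systemic dosing rate must be unchanged: F·D/τ = infusion rate.
D = rate × τ / F = 68.2 × 8 / 0.72 = 757.8 mg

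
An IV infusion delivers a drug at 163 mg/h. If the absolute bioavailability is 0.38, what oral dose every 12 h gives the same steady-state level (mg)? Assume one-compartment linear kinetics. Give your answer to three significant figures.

5150 mg

To maintain the same Css, the systemic dosing rate must be unchanged: F·D/τ = infusion rate.
D = rate × τ / F = 163 × 12 / 0.38 = 5147 mg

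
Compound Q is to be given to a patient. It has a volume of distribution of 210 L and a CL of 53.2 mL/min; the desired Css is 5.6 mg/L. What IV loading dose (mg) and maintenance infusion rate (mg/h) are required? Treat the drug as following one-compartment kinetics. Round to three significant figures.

(a) 1180 mg; (b) 17.9 mg/h

LD = Vd · C_target = 210.0 × 5.6 = 1176 mg
CL = 53.2 mL/min × 60/1000 = 3.192 L/h
Maintenance: replace elimination → rate = CL × Css = 3.192 × 5.6 = 17.88 mg/h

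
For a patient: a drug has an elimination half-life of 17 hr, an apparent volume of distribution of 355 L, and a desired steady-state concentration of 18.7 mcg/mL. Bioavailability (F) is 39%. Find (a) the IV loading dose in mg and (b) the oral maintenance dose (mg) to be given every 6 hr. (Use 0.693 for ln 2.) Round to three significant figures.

LD = Vd × C = 355.0 × 18.7 = 6639 mg
CL = 0.693 × Vd / t½ = 0.693 × 355.0 / 17 = 14.47 L/h
D = CL × Css × τ / F = 14.47 × 18.7 × 6 / 0.39 = 4163 mg

(a) 6640 mg; (b) 4160 mg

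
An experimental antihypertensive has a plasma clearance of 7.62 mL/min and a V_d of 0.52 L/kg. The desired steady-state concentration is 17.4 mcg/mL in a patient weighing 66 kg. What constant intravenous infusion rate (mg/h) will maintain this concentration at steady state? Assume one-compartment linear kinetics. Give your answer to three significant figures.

CL = 7.62 mL/min × 60/1000 = 0.4572 L/h
Rate = CL × Css = 0.4572 × 17.4 = 7.955 mg/h

7.96 mg/h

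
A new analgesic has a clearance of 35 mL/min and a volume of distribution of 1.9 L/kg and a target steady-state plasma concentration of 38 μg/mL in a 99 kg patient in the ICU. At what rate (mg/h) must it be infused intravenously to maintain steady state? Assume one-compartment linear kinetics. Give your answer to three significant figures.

79.8 mg/h

CL = 35 mL/min × 60/1000 = 2.100 L/h
At steady state, infusion rate equals elimination rate: rate in = CL × Css.
Infusion rate = CL · Css = 2.100 L/h × 38 mg/L = 79.80 mg/h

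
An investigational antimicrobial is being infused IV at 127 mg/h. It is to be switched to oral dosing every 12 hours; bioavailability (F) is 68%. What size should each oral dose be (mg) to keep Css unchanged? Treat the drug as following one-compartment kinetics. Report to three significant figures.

2240 mg

To maintain the same Css, the systemic dosing rate must be unchanged: F·D/τ = infusion rate.
D = rate × τ / F = 127 × 12 / 0.68 = 2241 mg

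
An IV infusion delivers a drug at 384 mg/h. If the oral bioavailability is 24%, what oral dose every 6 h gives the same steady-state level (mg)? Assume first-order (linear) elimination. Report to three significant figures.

9600 mg

To maintain the same Css, the systemic dosing rate must be unchanged: F·D/τ = infusion rate.
D = rate × τ / F = 384 × 6 / 0.24 = 9600 mg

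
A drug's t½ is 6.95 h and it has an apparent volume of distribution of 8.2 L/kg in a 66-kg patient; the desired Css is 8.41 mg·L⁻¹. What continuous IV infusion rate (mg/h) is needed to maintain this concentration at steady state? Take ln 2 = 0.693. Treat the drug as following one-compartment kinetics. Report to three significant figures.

Total Vd = 8.2 × 66 = 541.2 L
k = 0.693/6.95 = 0.09971 h⁻¹, so CL = k·Vd = 0.09971 × 541.2 = 53.96 L/h
Infusion rate = CL × Css = 53.96 × 8.41 = 453.8 mg/h

454 mg/h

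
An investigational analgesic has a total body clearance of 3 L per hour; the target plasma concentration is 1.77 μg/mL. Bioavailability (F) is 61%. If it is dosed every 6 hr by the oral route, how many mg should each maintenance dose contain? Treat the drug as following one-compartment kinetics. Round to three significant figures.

52.2 mg

D = CL × Css × τ / F = 3.000 × 1.77 × 6 / 0.61 = 52.23 mg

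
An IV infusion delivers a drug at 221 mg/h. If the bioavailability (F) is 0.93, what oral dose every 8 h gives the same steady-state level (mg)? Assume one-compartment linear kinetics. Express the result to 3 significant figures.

1900 mg

To maintain the same Css, the systemic dosing rate must be unchanged: F·D/τ = infusion rate.
D = rate × τ / F = 221 × 8 / 0.93 = 1901 mg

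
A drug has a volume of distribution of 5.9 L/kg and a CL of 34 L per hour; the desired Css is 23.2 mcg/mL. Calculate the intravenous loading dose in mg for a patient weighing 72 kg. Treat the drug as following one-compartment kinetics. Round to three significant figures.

9860 mg

Total Vd = 5.9 × 72 = 424.8 L
LD = Vd × C = 424.8 × 23.20 = 9855 mg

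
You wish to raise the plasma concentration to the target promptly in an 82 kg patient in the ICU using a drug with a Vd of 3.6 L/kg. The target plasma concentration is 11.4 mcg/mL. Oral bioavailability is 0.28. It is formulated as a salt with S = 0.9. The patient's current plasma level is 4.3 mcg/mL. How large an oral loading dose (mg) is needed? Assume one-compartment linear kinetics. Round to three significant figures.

Vd = 3.6 L/kg × 82 kg = 295.2 L
Concentration deficit ΔC = 11.4 − 4.3 = 7.100 mg/L
LD = Vd × ΔC / F / S = 295.2 × 7.100 / 0.28 / 0.9 = 8317 mg

8320 mg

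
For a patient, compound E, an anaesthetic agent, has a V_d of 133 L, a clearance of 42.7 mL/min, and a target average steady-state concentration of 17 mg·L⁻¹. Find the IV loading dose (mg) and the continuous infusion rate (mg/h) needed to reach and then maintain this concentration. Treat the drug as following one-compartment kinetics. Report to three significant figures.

Loading: fill Vd to C_target → 133.0 L × 17 mg/L = 2261 mg
CL = 42.7 mL/min = 42.7 × 0.06 = 2.562 L/h
Maintenance infusion rate = CL × Css = 2.562 × 17 = 43.55 mg/h

(a) 2260 mg; (b) 43.6 mg/h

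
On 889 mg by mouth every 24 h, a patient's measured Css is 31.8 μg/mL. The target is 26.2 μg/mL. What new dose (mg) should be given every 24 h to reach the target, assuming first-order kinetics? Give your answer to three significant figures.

732 mg

With linear kinetics, Css is proportional to dose rate (D/τ) at fixed clearance.
D₂ = D₁ × (Css,target / Css,current) = 889 × 26.2/31.8 = 732.4 mg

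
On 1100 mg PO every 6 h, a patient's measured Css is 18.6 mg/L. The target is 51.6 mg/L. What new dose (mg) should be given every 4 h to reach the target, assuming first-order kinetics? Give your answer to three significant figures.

For first-order elimination, Css ∝ F·D/(CL·τ); F and CL are unchanged, so Css ∝ D/τ.
D₂ = D₁ × (Css,target / Css,current) × (τ₂/τ₁) = 1100 × (51.6/18.6) × (4/6) = 2034 mg

2030 mg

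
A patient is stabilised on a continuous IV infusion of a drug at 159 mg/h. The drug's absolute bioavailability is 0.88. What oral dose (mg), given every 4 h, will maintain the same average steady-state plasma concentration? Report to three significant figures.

723 mg

To maintain the same Css, the systemic dosing rate must be unchanged: F·D/τ = infusion rate.
D = rate × τ / F = 159 × 4 / 0.88 = 722.7 mg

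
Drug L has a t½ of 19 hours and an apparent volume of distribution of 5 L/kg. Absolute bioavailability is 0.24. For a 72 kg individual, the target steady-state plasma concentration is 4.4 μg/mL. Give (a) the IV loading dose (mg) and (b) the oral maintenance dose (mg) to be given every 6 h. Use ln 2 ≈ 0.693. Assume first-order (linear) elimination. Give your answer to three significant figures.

(a) 1580 mg; (b) 1440 mg

Vd(total) = 72 kg × 5 L/kg = 360.0 L
LD = Vd × C = 360.0 × 4.4 = 1584 mg
CL = 0.693 × Vd / t½ = 0.693 × 360.0 / 19 = 13.13 L/h
D = CL × Css × τ / F = 13.13 × 4.4 × 6 / 0.24 = 1444 mg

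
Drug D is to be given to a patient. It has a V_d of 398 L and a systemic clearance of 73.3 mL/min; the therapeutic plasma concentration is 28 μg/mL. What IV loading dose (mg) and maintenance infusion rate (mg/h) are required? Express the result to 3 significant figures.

(a) 11100 mg; (b) 123 mg/h

LD = Vd · C_target = 398.0 × 28 = 11140 mg
CL = 73.3 mL/min × 60/1000 = 4.398 L/h
Infusion rate = 4.398 L/h × 28 mg/L = 123.1 mg/h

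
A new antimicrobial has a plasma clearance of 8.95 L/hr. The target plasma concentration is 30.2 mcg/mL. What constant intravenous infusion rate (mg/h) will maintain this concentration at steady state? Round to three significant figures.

270 mg/h

Rate = CL × Css = 8.950 × 30.2 = 270.3 mg/h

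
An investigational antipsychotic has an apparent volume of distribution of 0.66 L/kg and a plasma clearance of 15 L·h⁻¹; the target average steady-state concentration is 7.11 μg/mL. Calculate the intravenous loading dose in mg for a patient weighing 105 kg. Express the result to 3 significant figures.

493 mg

Vd = 0.66 L/kg × 105 kg = 69.30 L
LD = Vd × C = 69.30 × 7.110 = 492.7 mg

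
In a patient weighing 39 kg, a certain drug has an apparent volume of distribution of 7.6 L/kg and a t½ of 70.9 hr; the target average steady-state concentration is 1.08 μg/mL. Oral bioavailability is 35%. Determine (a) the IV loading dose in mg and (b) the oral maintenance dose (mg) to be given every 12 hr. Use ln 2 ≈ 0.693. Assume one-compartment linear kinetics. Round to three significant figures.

(a) 320 mg; (b) 107 mg

Vd = 7.6 L/kg × 39 kg = 296.4 L
LD = Vd × C = 296.4 × 1.08 = 320.1 mg
CL = 0.693 × Vd / t½ = 0.693 × 296.4 / 70.9 = 2.897 L/h
D = CL × Css × τ / F = 2.897 × 1.08 × 12 / 0.35 = 107.3 mg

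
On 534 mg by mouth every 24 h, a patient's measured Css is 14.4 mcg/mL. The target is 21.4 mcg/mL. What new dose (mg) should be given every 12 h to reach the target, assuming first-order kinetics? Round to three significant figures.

397 mg

With linear kinetics, Css is proportional to dose rate (D/τ) at fixed clearance.
D₂ = D₁ × (Css,target / Css,current) × (τ₂/τ₁) = 534 × (21.4/14.4) × (12/24) = 396.8 mg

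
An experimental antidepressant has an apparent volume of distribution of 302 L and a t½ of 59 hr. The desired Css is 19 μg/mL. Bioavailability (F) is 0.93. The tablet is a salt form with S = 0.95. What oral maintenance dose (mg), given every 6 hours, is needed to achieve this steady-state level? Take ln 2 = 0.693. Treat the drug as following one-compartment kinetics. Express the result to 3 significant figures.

458 mg

CL = ln 2 · Vd / t½ = 0.693 × 302.0 / 59 = 3.547 L/h
D = CL × Css × τ / F / S = 3.547 × 19 × 6 / 0.93 / 0.95 = 457.7 mg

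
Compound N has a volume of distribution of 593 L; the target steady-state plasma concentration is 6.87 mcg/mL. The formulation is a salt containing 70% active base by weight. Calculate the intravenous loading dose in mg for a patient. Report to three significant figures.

LD = Vd × C / S = 593.0 × 6.870 / 0.7 = 5820 mg

5820 mg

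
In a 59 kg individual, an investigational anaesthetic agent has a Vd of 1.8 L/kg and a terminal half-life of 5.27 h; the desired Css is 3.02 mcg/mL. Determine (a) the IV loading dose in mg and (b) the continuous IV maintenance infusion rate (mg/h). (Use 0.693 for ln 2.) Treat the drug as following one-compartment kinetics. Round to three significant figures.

Vd = 1.8 L/kg × 59 kg = 106.2 L
LD = Vd × C = 106.2 × 3.02 = 320.7 mg
CL = 0.693 × Vd / t½ = 0.693 × 106.2 / 5.27 = 13.97 L/h
Infusion rate = CL × Css = 13.97 × 3.02 = 42.19 mg/h

(a) 321 mg; (b) 42.2 mg/h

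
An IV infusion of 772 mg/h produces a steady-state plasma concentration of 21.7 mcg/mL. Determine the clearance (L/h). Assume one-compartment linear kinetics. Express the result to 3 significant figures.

At steady state, infusion rate = CL × Css, so CL = rate / Css.
CL = 772 / 21.7 = 35.58 L/h

35.6 L/h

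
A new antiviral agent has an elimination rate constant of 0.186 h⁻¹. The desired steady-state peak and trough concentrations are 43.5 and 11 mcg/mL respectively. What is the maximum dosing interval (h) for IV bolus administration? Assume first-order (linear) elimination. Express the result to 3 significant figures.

7.39 h

Between IV bolus doses, concentration decays as C = C₀·e^(−kτ), so C_peak/C_trough = e^(kτ).
τ_max = ln(C_peak/C_trough) / k = ln(43.5/11) / 0.1860 = 1.375 / 0.1860 = 7.392 h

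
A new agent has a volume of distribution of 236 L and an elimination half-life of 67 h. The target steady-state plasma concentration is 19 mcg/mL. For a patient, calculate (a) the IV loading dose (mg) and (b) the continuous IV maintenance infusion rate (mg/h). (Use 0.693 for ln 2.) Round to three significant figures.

LD = Vd × C = 236.0 × 19 = 4484 mg
CL = 0.693 × Vd / t½ = 0.693 × 236.0 / 67 = 2.441 L/h
Infusion rate = CL × Css = 2.441 × 19 = 46.38 mg/h

(a) 4480 mg; (b) 46.4 mg/h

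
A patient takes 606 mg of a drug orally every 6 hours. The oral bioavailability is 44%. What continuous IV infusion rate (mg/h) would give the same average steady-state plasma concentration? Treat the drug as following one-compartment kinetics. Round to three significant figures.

Equivalent systemic input: infusion rate = F·D/τ.
Rate = 0.44 × 606 / 6 = 44.44 mg/h

44.4 mg/h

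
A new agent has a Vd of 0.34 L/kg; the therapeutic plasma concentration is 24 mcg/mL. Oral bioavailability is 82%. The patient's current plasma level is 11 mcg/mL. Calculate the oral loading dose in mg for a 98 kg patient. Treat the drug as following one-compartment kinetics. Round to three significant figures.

Vd(total) = 98 kg × 0.34 L/kg = 33.32 L
The loading dose fills Vd to the target concentration.
Concentration deficit ΔC = 24 − 11 = 13.00 mg/L
LD = Vd × ΔC / F = 33.32 × 13.00 / 0.82 = 528.2 mg

528 mg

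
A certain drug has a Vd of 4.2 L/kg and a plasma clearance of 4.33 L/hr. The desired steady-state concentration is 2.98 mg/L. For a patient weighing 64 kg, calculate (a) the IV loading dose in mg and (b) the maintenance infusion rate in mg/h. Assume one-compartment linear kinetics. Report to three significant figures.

(a) 801 mg; (b) 12.9 mg/h

Total Vd = 4.2 × 64 = 268.8 L
Loading dose = Vd × C = 268.8 × 2.98 = 801.0 mg
Infusion rate = 4.330 L/h × 2.98 mg/L = 12.90 mg/h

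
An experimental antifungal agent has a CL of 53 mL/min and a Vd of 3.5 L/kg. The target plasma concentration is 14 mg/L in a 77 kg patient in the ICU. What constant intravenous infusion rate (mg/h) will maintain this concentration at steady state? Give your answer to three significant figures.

CL = 53 mL/min × 60/1000 = 3.180 L/h
R₀ = 3.180 × 14 = 44.52 mg/h

44.5 mg/h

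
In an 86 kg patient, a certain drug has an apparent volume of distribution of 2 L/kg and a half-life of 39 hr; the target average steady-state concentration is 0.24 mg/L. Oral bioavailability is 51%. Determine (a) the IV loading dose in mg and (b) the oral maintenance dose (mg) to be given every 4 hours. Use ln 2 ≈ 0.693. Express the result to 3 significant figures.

(a) 41.3 mg; (b) 5.75 mg

Vd = 2 L/kg × 86 kg = 172.0 L
LD = Vd × C = 172.0 × 0.24 = 41.28 mg
CL = 0.693 × Vd / t½ = 0.693 × 172.0 / 39 = 3.056 L/h
D = CL × Css × τ / F = 3.056 × 0.24 × 4 / 0.51 = 5.752 mg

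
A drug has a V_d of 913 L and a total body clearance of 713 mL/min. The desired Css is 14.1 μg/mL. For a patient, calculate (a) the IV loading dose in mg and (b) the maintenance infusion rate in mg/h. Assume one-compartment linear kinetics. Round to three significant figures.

Loading dose = Vd × C = 913.0 × 14.1 = 12870 mg
CL = 713 mL/min = 713 × 0.06 = 42.78 L/h
Infusion rate = 42.78 L/h × 14.1 mg/L = 603.2 mg/h

(a) 12900 mg; (b) 603 mg/h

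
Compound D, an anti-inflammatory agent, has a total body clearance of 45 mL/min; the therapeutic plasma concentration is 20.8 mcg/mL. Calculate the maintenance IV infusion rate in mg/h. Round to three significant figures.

56.2 mg/h

CL = 45 mL/min × 60/1000 = 2.700 L/h
Rate = CL × Css = 2.700 × 20.8 = 56.16 mg/h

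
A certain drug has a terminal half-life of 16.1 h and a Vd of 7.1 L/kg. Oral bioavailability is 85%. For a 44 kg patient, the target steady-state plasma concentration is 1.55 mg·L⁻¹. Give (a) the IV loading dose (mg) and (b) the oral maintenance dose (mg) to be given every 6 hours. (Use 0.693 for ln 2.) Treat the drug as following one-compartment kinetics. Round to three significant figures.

Vd = 7.1 L/kg × 44 kg = 312.4 L
LD = Vd × C = 312.4 × 1.55 = 484.2 mg
CL = 0.693 × Vd / t½ = 0.693 × 312.4 / 16.1 = 13.45 L/h
D = CL × Css × τ / F = 13.45 × 1.55 × 6 / 0.85 = 147.2 mg

(a) 484 mg; (b) 147 mg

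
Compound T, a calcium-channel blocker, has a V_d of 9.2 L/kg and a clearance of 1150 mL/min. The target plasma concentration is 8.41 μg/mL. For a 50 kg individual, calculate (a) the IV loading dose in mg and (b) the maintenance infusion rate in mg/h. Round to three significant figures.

Vd = 9.2 L/kg × 50 kg = 460.0 L
Loading dose = Vd × C = 460.0 × 8.41 = 3869 mg
Convert clearance: 1150 mL/min × 60 min/h ÷ 1000 mL/L = 69.00 L/h
Maintenance: replace elimination → rate = CL × Css = 69.00 × 8.41 = 580.3 mg/h

(a) 3870 mg; (b) 580 mg/h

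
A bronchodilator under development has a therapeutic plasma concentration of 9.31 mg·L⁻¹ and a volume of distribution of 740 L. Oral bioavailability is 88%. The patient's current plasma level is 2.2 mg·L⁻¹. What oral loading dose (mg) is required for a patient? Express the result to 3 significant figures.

5980 mg

Concentration deficit ΔC = 9.31 − 2.2 = 7.110 mg/L
LD = Vd × ΔC / F = 740.0 × 7.110 / 0.88 = 5979 mg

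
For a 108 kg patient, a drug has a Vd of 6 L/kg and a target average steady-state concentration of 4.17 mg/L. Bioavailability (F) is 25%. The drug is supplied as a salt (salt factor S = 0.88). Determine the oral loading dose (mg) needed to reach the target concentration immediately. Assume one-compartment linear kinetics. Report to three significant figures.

12300 mg

Vd(total) = 108 kg × 6 L/kg = 648.0 L
LD = Vd × C / F / S = 648.0 × 4.170 / 0.25 / 0.88 = 12280 mg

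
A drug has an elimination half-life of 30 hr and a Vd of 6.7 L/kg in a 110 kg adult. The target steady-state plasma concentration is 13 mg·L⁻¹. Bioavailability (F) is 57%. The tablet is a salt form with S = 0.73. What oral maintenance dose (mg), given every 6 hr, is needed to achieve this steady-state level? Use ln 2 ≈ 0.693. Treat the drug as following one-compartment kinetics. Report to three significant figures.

3190 mg

Vd(total) = 110 kg × 6.7 L/kg = 737.0 L
k = 0.693/30 = 0.02310 h⁻¹, so CL = k·Vd = 0.02310 × 737.0 = 17.02 L/h
D = CL × Css × τ / F / S = 17.02 × 13 × 6 / 0.57 / 0.73 = 3190 mg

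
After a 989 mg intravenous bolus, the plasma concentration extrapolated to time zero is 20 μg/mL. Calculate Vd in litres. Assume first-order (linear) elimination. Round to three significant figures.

49.5 L

Immediately after an IV bolus, C₀ = Dose / Vd, so Vd = Dose / C₀.
Vd = 989 / 20 = 49.45 L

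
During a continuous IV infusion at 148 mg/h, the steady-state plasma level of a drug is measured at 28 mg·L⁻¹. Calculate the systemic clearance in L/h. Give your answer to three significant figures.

At steady state, infusion rate = CL × Css, so CL = rate / Css.
CL = 148 / 28 = 5.286 L/h

5.29 L/h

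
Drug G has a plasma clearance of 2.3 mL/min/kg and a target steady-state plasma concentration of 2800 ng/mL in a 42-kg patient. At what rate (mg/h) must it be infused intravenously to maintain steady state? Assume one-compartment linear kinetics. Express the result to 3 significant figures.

16.2 mg/h

CL = 2.3 mL/min/kg × 42 kg = 96.60 mL/min = 96.60 × 60/1000 = 5.796 L/h
C = 2800 ng/mL = 2.800 mg/L
At steady state, infusion rate equals elimination rate: rate in = CL × Css.
R₀ = 5.796 × 2.8 = 16.23 mg/h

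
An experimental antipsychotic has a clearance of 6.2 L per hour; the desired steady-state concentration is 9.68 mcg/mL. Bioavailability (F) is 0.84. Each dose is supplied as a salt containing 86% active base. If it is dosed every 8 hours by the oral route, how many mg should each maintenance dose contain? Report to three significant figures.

665 mg

D = CL × Css × τ / F / S = 6.200 × 9.68 × 8 / 0.84 / 0.86 = 664.6 mg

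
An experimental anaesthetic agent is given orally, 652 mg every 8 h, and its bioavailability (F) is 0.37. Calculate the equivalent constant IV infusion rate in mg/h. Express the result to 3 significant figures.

Equivalent systemic input: infusion rate = F·D/τ.
Rate = 0.37 × 652 / 8 = 30.16 mg/h

30.2 mg/h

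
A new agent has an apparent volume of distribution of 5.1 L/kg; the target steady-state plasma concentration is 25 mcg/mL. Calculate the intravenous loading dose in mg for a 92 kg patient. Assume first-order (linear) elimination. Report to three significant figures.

Total Vd = 5.1 × 92 = 469.2 L
The loading dose fills Vd to the target concentration.
LD = Vd × C = 469.2 × 25.00 = 11730 mg

11700 mg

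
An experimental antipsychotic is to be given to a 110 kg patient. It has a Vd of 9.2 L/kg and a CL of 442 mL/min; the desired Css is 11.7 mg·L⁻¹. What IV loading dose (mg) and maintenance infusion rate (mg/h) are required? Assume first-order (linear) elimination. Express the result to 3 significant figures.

Vd = 9.2 L/kg × 110 kg = 1012 L
Loading dose = Vd × C = 1012 × 11.7 = 11840 mg
CL = 442 mL/min × 60/1000 = 26.52 L/h
Maintenance: replace elimination → rate = CL × Css = 26.52 × 11.7 = 310.3 mg/h

(a) 11800 mg; (b) 310 mg/h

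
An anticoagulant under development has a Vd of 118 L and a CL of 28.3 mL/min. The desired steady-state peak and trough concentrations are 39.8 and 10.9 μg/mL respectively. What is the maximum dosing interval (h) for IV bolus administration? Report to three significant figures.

Convert clearance: 28.3 mL/min × 60 min/h ÷ 1000 mL/L = 1.698 L/h
k = CL / Vd = 1.698 / 118.0 = 0.01439 h⁻¹
Between IV bolus doses, concentration decays as C = C₀·e^(−kτ), so C_peak/C_trough = e^(kτ).
τ_max = ln(C_peak/C_trough) / k = ln(39.8/10.9) / 0.01439 = 1.295 / 0.01439 = 89.99 h

90.0 h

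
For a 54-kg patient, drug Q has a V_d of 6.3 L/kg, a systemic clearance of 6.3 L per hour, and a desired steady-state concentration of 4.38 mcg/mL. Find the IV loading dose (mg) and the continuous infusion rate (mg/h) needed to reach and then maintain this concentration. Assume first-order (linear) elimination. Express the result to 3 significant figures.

(a) 1490 mg; (b) 27.6 mg/h

Vd(total) = 54 kg × 6.3 L/kg = 340.2 L
Loading: fill Vd to C_target → 340.2 L × 4.38 mg/L = 1490 mg
Maintenance infusion rate = CL × Css = 6.300 × 4.38 = 27.59 mg/h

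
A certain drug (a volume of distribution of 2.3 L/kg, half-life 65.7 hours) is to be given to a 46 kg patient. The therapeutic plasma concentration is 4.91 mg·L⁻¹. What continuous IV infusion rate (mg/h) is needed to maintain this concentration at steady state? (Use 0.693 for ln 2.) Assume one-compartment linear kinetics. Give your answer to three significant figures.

5.48 mg/h

Vd = 2.3 L/kg × 46 kg = 105.8 L
CL = ln 2 · Vd / t½ = 0.693 × 105.8 / 65.7 = 1.116 L/h
Infusion rate = CL × Css = 1.116 × 4.91 = 5.480 mg/h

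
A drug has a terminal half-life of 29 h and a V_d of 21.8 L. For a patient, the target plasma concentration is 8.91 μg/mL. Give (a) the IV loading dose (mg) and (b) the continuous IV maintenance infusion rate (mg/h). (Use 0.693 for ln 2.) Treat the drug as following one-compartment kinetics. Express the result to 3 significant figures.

(a) 194 mg; (b) 4.64 mg/h

LD = Vd × C = 21.80 × 8.91 = 194.2 mg
CL = 0.693 × Vd / t½ = 0.693 × 21.80 / 29 = 0.5209 L/h
Infusion rate = CL × Css = 0.5209 × 8.91 = 4.641 mg/h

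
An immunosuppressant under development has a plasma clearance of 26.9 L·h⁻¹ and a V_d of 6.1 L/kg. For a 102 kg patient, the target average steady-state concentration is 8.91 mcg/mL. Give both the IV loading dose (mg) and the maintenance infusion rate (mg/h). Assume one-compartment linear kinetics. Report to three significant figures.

(a) 5540 mg; (b) 240 mg/h

Vd(total) = 102 kg × 6.1 L/kg = 622.2 L
LD = Vd · C_target = 622.2 × 8.91 = 5544 mg
Infusion rate = 26.90 L/h × 8.91 mg/L = 239.7 mg/h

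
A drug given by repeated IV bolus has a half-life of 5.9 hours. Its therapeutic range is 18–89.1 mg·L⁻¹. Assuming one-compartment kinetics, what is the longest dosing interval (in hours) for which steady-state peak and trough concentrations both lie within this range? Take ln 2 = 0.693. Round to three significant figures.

k = 0.693 / t½ = 0.693 / 5.9 = 0.1175 h⁻¹
Between IV bolus doses, concentration decays as C = C₀·e^(−kτ), so C_peak/C_trough = e^(kτ).
τ_max = ln(C_peak/C_trough) / k = ln(89.1/18) / 0.1175 = 1.599 / 0.1175 = 13.61 h

13.6 h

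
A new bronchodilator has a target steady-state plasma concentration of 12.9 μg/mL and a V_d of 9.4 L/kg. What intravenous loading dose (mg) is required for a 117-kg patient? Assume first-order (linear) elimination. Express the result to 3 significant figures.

14200 mg

Vd(total) = 117 kg × 9.4 L/kg = 1100 L
The loading dose fills Vd to the target concentration.
LD = Vd × C = 1100 × 12.90 = 14190 mg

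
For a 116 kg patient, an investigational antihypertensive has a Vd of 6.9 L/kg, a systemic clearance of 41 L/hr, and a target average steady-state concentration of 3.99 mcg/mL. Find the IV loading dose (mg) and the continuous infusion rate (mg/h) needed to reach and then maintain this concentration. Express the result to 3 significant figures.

(a) 3190 mg; (b) 164 mg/h

Vd(total) = 116 kg × 6.9 L/kg = 800.4 L
Loading dose = Vd × C = 800.4 × 3.99 = 3194 mg
Maintenance infusion rate = CL × Css = 41.00 × 3.99 = 163.6 mg/h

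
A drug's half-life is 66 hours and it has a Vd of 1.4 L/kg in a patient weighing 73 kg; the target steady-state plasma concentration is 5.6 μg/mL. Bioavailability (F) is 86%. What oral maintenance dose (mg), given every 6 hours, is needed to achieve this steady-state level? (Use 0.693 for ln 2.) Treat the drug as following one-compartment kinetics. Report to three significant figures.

41.9 mg

Total Vd = 1.4 × 73 = 102.2 L
CL = ln 2 · Vd / t½ = 0.693 × 102.2 / 66 = 1.073 L/h
D = CL × Css × τ / F = 1.073 × 5.6 × 6 / 0.86 = 41.92 mg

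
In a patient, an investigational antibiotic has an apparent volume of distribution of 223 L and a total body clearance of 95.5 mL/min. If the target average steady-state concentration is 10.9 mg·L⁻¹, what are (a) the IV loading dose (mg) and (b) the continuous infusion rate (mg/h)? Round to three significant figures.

(a) 2430 mg; (b) 62.5 mg/h

Loading: fill Vd to C_target → 223.0 L × 10.9 mg/L = 2431 mg
CL = 95.5 mL/min = 95.5 × 0.06 = 5.730 L/h
Infusion rate = 5.730 L/h × 10.9 mg/L = 62.46 mg/h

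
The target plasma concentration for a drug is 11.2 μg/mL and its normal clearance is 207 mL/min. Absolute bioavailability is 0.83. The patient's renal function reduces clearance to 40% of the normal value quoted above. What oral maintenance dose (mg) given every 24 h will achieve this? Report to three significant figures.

Convert clearance: 207 mL/min × 60 min/h ÷ 1000 mL/L = 12.42 L/h
Patient clearance = 0.4 × 12.42 = 4.968 L/h
D = CL × Css × τ / F = 4.968 × 11.2 × 24 / 0.83 = 1609 mg

1610 mg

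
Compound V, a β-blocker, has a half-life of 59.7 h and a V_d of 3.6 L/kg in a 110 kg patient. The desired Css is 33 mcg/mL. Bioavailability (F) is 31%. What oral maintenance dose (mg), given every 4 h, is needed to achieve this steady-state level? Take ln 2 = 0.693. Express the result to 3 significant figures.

1960 mg

Vd(total) = 110 kg × 3.6 L/kg = 396.0 L
k = 0.693/59.7 = 0.01161 h⁻¹, so CL = k·Vd = 0.01161 × 396.0 = 4.598 L/h
D = CL × Css × τ / F = 4.598 × 33 × 4 / 0.31 = 1958 mg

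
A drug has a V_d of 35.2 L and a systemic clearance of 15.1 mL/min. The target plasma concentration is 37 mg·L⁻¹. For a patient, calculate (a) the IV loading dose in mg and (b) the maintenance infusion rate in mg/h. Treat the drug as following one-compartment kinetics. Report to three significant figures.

(a) 1300 mg; (b) 33.5 mg/h

LD = Vd · C_target = 35.20 × 37 = 1302 mg
CL = 15.1 mL/min = 15.1 × 0.06 = 0.9060 L/h
Maintenance: replace elimination → rate = CL × Css = 0.9060 × 37 = 33.52 mg/h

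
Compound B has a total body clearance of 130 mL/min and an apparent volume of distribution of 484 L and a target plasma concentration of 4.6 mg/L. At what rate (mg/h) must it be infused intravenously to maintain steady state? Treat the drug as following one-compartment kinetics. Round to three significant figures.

35.9 mg/h

CL = 130 mL/min = 130 × 0.06 = 7.800 L/h
R₀ = 7.800 × 4.6 = 35.88 mg/h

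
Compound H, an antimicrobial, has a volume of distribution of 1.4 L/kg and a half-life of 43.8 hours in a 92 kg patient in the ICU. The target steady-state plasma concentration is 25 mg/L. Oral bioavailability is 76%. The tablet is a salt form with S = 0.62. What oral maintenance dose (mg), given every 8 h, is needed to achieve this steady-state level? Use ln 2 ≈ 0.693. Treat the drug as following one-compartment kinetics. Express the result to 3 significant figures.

865 mg

Total Vd = 1.4 × 92 = 128.8 L
CL = 0.693 × Vd / t½ = 0.693 × 128.8 / 43.8 = 2.038 L/h
D = CL × Css × τ / F / S = 2.038 × 25 × 8 / 0.76 / 0.62 = 865.0 mg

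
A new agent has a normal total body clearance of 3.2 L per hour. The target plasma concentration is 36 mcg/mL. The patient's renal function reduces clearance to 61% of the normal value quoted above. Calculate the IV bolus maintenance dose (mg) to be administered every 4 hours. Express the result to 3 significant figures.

Patient clearance = 0.61 × 3.200 = 1.952 L/h
At steady state, dose per interval replaces the amount cleared in that interval: D/τ = CL·Css.
D = CL × Css × τ = 1.952 × 36 × 4 = 281.1 mg

281 mg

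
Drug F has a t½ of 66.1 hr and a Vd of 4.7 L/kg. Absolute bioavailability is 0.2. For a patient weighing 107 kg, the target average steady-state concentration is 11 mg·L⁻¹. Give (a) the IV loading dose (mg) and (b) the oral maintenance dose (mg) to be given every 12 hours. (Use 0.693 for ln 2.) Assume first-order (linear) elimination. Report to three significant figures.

Vd(total) = 107 kg × 4.7 L/kg = 502.9 L
LD = Vd × C = 502.9 × 11 = 5532 mg
CL = 0.693 × Vd / t½ = 0.693 × 502.9 / 66.1 = 5.272 L/h
D = CL × Css × τ / F = 5.272 × 11 × 12 / 0.2 = 3480 mg

(a) 5530 mg; (b) 3480 mg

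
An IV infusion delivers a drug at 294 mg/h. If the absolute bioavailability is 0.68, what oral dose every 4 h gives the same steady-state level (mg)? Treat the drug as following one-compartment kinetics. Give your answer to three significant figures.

1730 mg

To maintain the same Css, the systemic dosing rate must be unchanged: F·D/τ = infusion rate.
D = rate × τ / F = 294 × 4 / 0.68 = 1729 mg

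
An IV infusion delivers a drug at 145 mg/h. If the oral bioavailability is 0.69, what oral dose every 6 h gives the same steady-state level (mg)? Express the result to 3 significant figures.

1260 mg

To maintain the same Css, the systemic dosing rate must be unchanged: F·D/τ = infusion rate.
D = rate × τ / F = 145 × 6 / 0.69 = 1261 mg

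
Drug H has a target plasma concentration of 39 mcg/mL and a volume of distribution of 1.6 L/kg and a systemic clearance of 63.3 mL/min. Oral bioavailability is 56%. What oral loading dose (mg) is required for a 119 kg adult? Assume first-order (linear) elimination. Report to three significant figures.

Vd(total) = 119 kg × 1.6 L/kg = 190.4 L
LD = Vd × C / F = 190.4 × 39.00 / 0.56 = 13260 mg

13300 mg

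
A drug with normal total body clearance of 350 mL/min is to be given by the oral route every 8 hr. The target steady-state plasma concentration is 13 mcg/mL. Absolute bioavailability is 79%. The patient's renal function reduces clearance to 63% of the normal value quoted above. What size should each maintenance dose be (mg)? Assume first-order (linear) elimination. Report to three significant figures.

1740 mg

CL = 350 mL/min × 60/1000 = 21.00 L/h
Patient clearance = 0.63 × 21.00 = 13.23 L/h
D = CL × Css × τ / F = 13.23 × 13 × 8 / 0.79 = 1742 mg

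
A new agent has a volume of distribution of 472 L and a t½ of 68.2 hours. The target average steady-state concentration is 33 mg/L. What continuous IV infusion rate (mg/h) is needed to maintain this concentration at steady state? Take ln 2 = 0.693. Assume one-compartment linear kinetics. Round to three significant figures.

CL = 0.693 × Vd / t½ = 0.693 × 472.0 / 68.2 = 4.796 L/h
Infusion rate = CL × Css = 4.796 × 33 = 158.3 mg/h

158 mg/h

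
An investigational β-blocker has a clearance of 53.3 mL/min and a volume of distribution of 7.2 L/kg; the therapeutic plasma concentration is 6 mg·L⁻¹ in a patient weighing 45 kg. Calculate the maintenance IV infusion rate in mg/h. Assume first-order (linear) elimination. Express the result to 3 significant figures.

19.2 mg/h

Convert clearance: 53.3 mL/min × 60 min/h ÷ 1000 mL/L = 3.198 L/h
Infusion rate = CL · Css = 3.198 L/h × 6 mg/L = 19.19 mg/h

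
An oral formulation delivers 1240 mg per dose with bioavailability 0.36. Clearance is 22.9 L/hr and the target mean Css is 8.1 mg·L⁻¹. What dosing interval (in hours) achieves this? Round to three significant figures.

F·D/τ = CL·Css → τ = F·D / (CL·Css).
τ = 0.36 × 1240 / (22.9 × 8.1) = 2.407 h

2.41 h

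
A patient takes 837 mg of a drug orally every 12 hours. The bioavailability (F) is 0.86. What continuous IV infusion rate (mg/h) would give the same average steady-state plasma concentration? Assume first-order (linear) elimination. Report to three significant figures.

Equivalent systemic input: infusion rate = F·D/τ.
Rate = 0.86 × 837 / 12 = 59.99 mg/h

60.0 mg/h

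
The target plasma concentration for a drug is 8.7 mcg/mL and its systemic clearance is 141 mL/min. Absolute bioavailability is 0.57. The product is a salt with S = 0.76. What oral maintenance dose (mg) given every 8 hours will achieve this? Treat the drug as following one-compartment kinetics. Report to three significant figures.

CL = 141 mL/min = 141 × 0.06 = 8.460 L/h
At steady state, dose per interval replaces the amount cleared in that interval: F·S·D/τ = CL·Css.
D = CL × Css × τ / F / S = 8.460 × 8.7 × 8 / 0.57 / 0.76 = 1359 mg

1360 mg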